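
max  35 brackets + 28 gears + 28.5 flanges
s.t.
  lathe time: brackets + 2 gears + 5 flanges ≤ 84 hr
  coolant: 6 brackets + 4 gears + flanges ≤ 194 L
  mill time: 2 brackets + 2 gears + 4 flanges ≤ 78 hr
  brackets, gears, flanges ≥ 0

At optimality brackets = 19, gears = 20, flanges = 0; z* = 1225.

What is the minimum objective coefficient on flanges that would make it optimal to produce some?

Check each constraint at x*: lathe time 59/84 (slack 25); coolant 194/194 (tight); mill time 78/78 (tight).
By complementary slackness, y = 0 for the non-binding constraint.
The binding rows give the dual system: 6·y_coolant + 2·y_mill time = 35 and 4·y_coolant + 2·y_mill time = 28.
Solving: y_coolant = 3.5, y_mill time = 7.
flanges enters the basis when its profit ≥ yᵀa₃ = 3.5·1 + 7·4 = 31.5.

31.5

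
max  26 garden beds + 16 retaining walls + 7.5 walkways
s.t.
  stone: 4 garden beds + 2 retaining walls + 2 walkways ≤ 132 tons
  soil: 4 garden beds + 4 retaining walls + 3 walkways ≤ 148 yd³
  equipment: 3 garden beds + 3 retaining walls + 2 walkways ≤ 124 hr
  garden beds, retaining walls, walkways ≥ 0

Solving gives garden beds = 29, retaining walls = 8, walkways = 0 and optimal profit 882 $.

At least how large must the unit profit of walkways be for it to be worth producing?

14.5

Check each constraint at x*: stone 132/132 (tight); soil 148/148 (tight); equipment 111/124 (slack 13).
Since equipment is not tight, its dual is 0.
Dual feasibility on the basic columns requires 4·y_stone + 4·y_soil = 26, 2·y_stone + 4·y_soil = 16.
Solving: y_stone = 5, y_soil = 1.5.
walkways enters the basis when its profit ≥ yᵀa₃ = 5·2 + 1.5·3 = 14.5.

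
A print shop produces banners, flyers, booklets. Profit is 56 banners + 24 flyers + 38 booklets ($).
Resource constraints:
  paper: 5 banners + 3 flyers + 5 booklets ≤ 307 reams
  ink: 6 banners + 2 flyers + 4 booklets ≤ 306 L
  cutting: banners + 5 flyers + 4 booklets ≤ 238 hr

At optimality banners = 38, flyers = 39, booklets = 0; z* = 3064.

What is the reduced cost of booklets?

-6

At the optimum: paper uses 307 of 307 (binding); ink uses 306 of 306 (binding); cutting uses 233 of 238 (slack = 5).
Slack constraints have shadow price 0 (complementary slackness).
Dual feasibility on the basic columns requires 5·y_paper + 6·y_ink = 56, 3·y_paper + 2·y_ink = 24.
This yields shadow prices y_paper = 4, y_ink = 6.
Reduced cost of booklets: c₃ − yᵀa₃ = 38 − (4·5 + 6·4) = 38 − 44 = -6.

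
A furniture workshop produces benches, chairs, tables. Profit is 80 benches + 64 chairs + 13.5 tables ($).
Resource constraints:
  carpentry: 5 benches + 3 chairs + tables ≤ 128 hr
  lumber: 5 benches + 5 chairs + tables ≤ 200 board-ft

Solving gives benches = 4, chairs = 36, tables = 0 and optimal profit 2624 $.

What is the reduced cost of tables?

Check each constraint at x*: carpentry 128/128 (tight); lumber 200/200 (tight).
Dual feasibility on the basic columns requires 5·y_carpentry + 5·y_lumber = 80, 3·y_carpentry + 5·y_lumber = 64.
This yields shadow prices y_carpentry = 8, y_lumber = 8.
Reduced cost of tables: c₃ − yᵀa₃ = 13.5 − (8·1 + 8·1) = 13.5 − 16 = -2.5.

-2.5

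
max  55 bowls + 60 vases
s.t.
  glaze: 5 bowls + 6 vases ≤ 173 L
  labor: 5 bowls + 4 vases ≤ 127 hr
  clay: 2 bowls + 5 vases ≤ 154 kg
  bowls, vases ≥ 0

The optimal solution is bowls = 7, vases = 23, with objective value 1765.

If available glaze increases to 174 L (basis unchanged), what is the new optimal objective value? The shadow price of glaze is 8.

Δb = 1, so new z* = 1765 + (8)·(1) = 1765 + 8 = 1773.

1773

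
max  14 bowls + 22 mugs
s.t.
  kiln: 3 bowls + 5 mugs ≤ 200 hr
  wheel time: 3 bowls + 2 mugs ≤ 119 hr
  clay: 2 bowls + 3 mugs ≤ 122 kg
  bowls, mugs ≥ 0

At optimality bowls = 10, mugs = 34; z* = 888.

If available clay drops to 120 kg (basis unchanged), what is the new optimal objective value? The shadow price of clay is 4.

Δb = -2, so new z* = 888 + (4)·(-2) = 888 − 8 = 880.

880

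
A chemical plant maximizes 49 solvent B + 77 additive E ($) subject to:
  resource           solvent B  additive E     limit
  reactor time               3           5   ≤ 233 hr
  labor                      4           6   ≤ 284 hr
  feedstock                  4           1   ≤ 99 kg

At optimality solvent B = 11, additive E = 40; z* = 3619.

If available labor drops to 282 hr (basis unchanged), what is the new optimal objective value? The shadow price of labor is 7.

Δb = -2, so new z* = 3619 + (7)·(-2) = 3619 − 14 = 3605.

3605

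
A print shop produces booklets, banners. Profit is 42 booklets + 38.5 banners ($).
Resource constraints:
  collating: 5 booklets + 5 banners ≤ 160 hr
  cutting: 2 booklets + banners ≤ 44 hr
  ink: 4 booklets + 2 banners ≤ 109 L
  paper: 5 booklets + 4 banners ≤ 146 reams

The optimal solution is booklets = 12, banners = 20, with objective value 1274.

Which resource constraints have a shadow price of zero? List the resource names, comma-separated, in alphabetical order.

ink, paper

collating: 160/160 (binding)
cutting: 44/44 (binding)
ink: 88/109 (slack 21)
paper: 140/146 (slack 6)
By complementary slackness, a constraint with positive slack has shadow price 0 → ink, paper.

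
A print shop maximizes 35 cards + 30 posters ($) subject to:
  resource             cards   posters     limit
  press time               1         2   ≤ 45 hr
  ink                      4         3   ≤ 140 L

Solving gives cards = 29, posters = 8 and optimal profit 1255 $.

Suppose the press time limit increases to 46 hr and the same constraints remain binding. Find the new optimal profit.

1258

Check each constraint at x*: press time 45/45 (tight); ink 140/140 (tight).
Dual feasibility on the basic columns requires 1·y_press time + 4·y_ink = 35, 2·y_press time + 3·y_ink = 30.
Solving: y_press time = 3, y_ink = 8.
Δz = y_press time·Δb = 3 × (1) = 3, so new z* = 1255 + 3 = 1258.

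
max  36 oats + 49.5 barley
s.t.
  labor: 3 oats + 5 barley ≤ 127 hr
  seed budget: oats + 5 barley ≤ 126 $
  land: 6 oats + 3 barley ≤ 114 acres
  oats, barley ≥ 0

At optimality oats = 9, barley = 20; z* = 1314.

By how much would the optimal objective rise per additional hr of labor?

9

Binding: labor and land. Non-binding: seed budget (17 unused).
Since seed budget is not tight, its dual is 0.
The binding rows give the dual system: 3·y_labor + 6·y_land = 36 and 5·y_labor + 3·y_land = 49.5.
This yields shadow prices y_labor = 9, y_land = 1.5.
Shadow price of labor = 9.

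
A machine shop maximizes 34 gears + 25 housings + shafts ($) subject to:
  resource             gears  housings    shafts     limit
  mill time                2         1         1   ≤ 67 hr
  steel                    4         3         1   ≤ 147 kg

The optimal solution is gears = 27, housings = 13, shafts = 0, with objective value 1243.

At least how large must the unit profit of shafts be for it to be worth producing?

9

Both mill time and steel are binding at x*.
Dual feasibility on the basic columns requires 2·y_mill time + 4·y_steel = 34, 1·y_mill time + 3·y_steel = 25.
Solving: y_mill time = 1, y_steel = 8.
shafts enters the basis when its profit ≥ yᵀa₃ = 1·1 + 8·1 = 9.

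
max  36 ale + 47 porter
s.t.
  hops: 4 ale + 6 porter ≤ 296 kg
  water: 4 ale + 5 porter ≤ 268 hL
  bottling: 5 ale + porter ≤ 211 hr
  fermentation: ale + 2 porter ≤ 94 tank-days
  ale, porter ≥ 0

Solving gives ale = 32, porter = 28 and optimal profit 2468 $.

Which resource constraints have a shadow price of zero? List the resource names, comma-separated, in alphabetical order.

bottling, fermentation

hops: 296/296 (binding)
water: 268/268 (binding)
bottling: 188/211 (slack 23)
fermentation: 88/94 (slack 6)
By complementary slackness, a constraint with positive slack has shadow price 0 → bottling, fermentation.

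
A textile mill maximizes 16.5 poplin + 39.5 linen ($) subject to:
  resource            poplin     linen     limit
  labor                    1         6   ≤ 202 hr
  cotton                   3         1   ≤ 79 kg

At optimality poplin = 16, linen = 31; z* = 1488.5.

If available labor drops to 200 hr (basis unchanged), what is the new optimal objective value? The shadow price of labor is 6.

Δb = -2, so new z* = 1488.5 + (6)·(-2) = 1488.5 − 12 = 1476.5.

1476.5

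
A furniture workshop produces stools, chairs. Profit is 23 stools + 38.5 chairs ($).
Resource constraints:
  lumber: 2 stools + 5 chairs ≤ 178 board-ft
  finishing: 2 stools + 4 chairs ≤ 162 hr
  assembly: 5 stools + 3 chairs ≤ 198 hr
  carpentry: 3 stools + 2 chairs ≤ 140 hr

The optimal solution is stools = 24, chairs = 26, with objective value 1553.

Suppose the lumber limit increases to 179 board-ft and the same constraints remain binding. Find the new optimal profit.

1559.5

At the optimum: lumber uses 178 of 178 (binding); finishing uses 152 of 162 (slack = 10); assembly uses 198 of 198 (binding); carpentry uses 124 of 140 (slack = 16).
Slack constraints have shadow price 0 (complementary slackness).
The binding rows give the dual system: 2·y_lumber + 5·y_assembly = 23 and 5·y_lumber + 3·y_assembly = 38.5.
Solving: y_lumber = 6.5, y_assembly = 2.
Δz = y_lumber·Δb = 6.5 × (1) = 6.5, so new z* = 1553 + 6.5 = 1559.5.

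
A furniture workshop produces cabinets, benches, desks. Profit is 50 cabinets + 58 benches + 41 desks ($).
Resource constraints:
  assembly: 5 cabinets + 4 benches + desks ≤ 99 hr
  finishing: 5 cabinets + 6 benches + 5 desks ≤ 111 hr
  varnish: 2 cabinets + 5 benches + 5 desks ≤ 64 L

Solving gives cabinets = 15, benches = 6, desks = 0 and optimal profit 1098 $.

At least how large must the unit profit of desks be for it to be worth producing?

46

Binding: assembly and finishing. Non-binding: varnish (4 unused).
Since varnish is not tight, its dual is 0.
The binding rows give the dual system: 5·y_assembly + 5·y_finishing = 50 and 4·y_assembly + 6·y_finishing = 58.
Solving: y_assembly = 1, y_finishing = 9.
desks enters the basis when its profit ≥ yᵀa₃ = 1·1 + 9·5 = 46.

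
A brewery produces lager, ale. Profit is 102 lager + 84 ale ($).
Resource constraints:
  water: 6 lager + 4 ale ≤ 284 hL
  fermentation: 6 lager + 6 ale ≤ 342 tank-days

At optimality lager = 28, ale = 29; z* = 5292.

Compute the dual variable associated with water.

At the optimum: water uses 284 of 284 (binding); fermentation uses 342 of 342 (binding).
The binding rows give the dual system: 6·y_water + 6·y_fermentation = 102 and 4·y_water + 6·y_fermentation = 84.
→ y_water = 9 and y_fermentation = 8.
Shadow price of water = 9.

9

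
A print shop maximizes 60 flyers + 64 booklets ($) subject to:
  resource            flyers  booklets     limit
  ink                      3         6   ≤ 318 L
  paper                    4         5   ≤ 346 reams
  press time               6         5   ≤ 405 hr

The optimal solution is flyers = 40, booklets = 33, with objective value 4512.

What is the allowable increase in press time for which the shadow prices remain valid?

49

Binding constraints: ink, press time. The basis is B = [[3,6],[6,5]] with det -21.
Per unit increase in press time, x* moves by d = (0.2857, -0.1429).
The basis stays optimal until paper becomes binding; allowable increase = 49 hr.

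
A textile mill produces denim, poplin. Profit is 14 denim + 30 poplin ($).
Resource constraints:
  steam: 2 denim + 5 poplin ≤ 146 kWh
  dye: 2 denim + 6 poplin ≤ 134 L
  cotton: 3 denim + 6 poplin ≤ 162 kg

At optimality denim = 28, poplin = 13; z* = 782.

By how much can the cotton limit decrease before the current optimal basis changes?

28

Binding constraints: dye, cotton. The basis is B = [[2,6],[3,6]] with det -6.
Per unit decrease in cotton, x* moves by d = (-1, 0.3333).
The basis stays optimal until denim reaches 0; allowable decrease = 28 kg.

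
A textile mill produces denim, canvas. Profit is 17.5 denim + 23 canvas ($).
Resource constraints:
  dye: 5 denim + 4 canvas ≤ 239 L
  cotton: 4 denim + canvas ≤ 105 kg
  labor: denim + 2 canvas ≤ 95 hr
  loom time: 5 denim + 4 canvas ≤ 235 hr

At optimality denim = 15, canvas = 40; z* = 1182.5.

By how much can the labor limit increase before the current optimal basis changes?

22.5

Binding constraints: labor, loom time. The basis is B = [[1,2],[5,4]] with det -6.
Per unit increase in labor, x* moves by d = (-0.6667, 0.8333).
The basis stays optimal until denim reaches 0; allowable increase = 22.5 hr.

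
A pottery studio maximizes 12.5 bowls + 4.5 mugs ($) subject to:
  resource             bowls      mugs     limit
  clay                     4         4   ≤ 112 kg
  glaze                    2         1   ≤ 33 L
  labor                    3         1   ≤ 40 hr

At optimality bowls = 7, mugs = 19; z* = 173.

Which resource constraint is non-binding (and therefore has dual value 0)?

clay

clay: 104/112 (slack 8)
glaze: 33/33 (binding)
labor: 40/40 (binding)
By complementary slackness, a constraint with positive slack has shadow price 0 → clay.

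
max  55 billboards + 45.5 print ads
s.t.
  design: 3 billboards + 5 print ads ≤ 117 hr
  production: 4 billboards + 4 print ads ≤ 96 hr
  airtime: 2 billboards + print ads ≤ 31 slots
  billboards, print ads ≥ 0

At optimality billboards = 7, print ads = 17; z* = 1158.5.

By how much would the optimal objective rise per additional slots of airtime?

At the optimum: design uses 106 of 117 (slack = 11); production uses 96 of 96 (binding); airtime uses 31 of 31 (binding).
By complementary slackness, y = 0 for the non-binding constraint.
From A_Bᵀ y = c: 4·y_production + 2·y_airtime = 55; 4·y_production + 1·y_airtime = 45.5.
Solving: y_production = 9, y_airtime = 9.5.
Shadow price of airtime = 9.5.

9.5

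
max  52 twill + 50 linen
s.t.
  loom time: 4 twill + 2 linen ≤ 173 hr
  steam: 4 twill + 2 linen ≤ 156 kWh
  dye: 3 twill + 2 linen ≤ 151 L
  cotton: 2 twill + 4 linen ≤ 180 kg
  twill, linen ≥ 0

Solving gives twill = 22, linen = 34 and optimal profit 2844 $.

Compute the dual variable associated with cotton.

At the optimum: loom time uses 156 of 173 (slack = 17); steam uses 156 of 156 (binding); dye uses 134 of 151 (slack = 17); cotton uses 180 of 180 (binding).
By complementary slackness, y = 0 for the non-binding constraints.
Dual feasibility on the basic columns requires 4·y_steam + 2·y_cotton = 52, 2·y_steam + 4·y_cotton = 50.
Solving: y_steam = 9, y_cotton = 8.
Shadow price of cotton = 8.

8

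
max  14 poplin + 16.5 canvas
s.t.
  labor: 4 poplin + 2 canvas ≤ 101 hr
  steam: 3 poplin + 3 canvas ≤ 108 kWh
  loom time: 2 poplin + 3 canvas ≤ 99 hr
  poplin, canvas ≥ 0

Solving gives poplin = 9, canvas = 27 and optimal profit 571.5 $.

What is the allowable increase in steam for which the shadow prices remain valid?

Binding constraints: steam, loom time. The basis is B = [[3,3],[2,3]] with det 3.
Per unit increase in steam, x* moves by d = (1, -0.6667).
The basis stays optimal until labor becomes binding; allowable increase = 4.125 kWh.

4.125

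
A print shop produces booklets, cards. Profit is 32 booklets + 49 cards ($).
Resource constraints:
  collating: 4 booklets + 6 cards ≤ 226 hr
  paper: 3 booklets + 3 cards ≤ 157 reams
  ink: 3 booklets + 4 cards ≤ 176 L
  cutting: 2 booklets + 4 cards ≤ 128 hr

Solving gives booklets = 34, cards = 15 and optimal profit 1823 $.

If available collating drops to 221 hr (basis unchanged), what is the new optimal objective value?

1785.5

Binding: collating and cutting. Non-binding: paper (10 unused), ink (14 unused).
By complementary slackness, y = 0 for the non-binding constraints.
Dual feasibility on the basic columns requires 4·y_collating + 2·y_cutting = 32, 6·y_collating + 4·y_cutting = 49.
Solving: y_collating = 7.5, y_cutting = 1.
Δz = y_collating·Δb = 7.5 × (-5) = -37.5, so new z* = 1823 − 37.5 = 1785.5.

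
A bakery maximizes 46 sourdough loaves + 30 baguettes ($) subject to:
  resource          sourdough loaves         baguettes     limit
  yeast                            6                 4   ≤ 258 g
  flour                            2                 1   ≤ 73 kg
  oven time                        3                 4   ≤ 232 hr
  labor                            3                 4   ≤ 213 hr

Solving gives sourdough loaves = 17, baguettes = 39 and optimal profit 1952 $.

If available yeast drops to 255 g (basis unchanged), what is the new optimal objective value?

Check each constraint at x*: yeast 258/258 (tight); flour 73/73 (tight); oven time 207/232 (slack 25); labor 207/213 (slack 6).
Slack constraints have shadow price 0 (complementary slackness).
The binding rows give the dual system: 6·y_yeast + 2·y_flour = 46 and 4·y_yeast + 1·y_flour = 30.
→ y_yeast = 7 and y_flour = 2.
Δz = y_yeast·Δb = 7 × (-3) = -21, so new z* = 1952 − 21 = 1931.

1931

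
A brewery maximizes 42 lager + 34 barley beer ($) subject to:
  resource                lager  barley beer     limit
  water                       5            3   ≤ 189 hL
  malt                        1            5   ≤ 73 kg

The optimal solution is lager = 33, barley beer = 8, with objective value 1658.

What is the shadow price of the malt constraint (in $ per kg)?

Both water and malt are binding at x*.
The binding rows give the dual system: 5·y_water + 1·y_malt = 42 and 3·y_water + 5·y_malt = 34.
→ y_water = 8 and y_malt = 2.
Shadow price of malt = 2.

2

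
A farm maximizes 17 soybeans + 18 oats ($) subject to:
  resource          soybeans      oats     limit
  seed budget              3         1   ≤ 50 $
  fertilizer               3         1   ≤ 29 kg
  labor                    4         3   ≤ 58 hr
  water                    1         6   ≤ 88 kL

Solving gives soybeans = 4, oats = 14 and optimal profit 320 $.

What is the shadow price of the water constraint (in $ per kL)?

1

Check each constraint at x*: seed budget 26/50 (slack 24); fertilizer 26/29 (slack 3); labor 58/58 (tight); water 88/88 (tight).
Slack constraints have shadow price 0 (complementary slackness).
From A_Bᵀ y = c: 4·y_labor + 1·y_water = 17; 3·y_labor + 6·y_water = 18.
Solving: y_labor = 4, y_water = 1.
Shadow price of water = 1.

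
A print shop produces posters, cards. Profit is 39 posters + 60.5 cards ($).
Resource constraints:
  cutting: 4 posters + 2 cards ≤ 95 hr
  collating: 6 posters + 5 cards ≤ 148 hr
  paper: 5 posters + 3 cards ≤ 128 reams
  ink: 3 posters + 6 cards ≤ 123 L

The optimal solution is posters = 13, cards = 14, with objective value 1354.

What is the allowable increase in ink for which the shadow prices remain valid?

54.6

Binding constraints: collating, ink. The basis is B = [[6,5],[3,6]] with det 21.
Per unit increase in ink, x* moves by d = (-0.2381, 0.2857).
The basis stays optimal until posters reaches 0; allowable increase = 54.6 L.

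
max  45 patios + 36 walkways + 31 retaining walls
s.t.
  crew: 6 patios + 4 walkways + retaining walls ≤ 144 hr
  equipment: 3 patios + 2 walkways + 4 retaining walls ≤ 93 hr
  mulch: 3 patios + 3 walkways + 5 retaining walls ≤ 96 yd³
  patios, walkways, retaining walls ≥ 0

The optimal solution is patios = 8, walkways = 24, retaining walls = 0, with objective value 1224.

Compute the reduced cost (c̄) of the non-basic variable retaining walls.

-3.5

Binding: crew and mulch. Non-binding: equipment (21 unused).
Since equipment is not tight, its dual is 0.
The binding rows give the dual system: 6·y_crew + 3·y_mulch = 45 and 4·y_crew + 3·y_mulch = 36.
→ y_crew = 4.5 and y_mulch = 6.
Reduced cost of retaining walls: c₃ − yᵀa₃ = 31 − (4.5·1 + 6·5) = 31 − 34.5 = -3.5.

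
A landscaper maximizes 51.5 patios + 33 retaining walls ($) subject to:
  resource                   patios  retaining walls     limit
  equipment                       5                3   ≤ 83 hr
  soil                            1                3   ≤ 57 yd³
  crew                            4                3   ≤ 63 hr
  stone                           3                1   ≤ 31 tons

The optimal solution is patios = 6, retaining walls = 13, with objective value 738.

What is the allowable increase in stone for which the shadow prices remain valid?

Binding constraints: crew, stone. The basis is B = [[4,3],[3,1]] with det -5.
Per unit increase in stone, x* moves by d = (0.6, -0.8).
The basis stays optimal until retaining walls reaches 0; allowable increase = 16.25 tons.

16.25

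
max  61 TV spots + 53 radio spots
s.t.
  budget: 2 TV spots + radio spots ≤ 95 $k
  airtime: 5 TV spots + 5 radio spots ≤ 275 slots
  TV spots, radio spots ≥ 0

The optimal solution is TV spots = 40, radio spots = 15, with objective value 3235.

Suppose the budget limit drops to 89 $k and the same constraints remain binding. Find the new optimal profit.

Check each constraint at x*: budget 95/95 (tight); airtime 275/275 (tight).
The binding rows give the dual system: 2·y_budget + 5·y_airtime = 61 and 1·y_budget + 5·y_airtime = 53.
Solving: y_budget = 8, y_airtime = 9.
Δz = y_budget·Δb = 8 × (-6) = -48, so new z* = 3235 − 48 = 3187.

3187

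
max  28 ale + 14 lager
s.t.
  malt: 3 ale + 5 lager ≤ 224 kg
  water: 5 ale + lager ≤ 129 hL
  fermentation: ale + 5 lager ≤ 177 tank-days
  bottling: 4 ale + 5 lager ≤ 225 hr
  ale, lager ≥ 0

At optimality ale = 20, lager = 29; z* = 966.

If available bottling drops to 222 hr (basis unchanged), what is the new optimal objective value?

960

Check each constraint at x*: malt 205/224 (slack 19); water 129/129 (tight); fermentation 165/177 (slack 12); bottling 225/225 (tight).
By complementary slackness, y = 0 for the non-binding constraints.
Dual feasibility on the basic columns requires 5·y_water + 4·y_bottling = 28, 1·y_water + 5·y_bottling = 14.
→ y_water = 4 and y_bottling = 2.
Δz = y_bottling·Δb = 2 × (-3) = -6, so new z* = 966 − 6 = 960.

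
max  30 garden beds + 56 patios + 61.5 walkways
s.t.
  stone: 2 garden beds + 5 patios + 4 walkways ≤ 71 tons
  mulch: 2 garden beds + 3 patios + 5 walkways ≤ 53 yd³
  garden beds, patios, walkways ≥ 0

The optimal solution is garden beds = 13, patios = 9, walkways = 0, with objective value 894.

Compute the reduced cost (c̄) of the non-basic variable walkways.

At the optimum: stone uses 71 of 71 (binding); mulch uses 53 of 53 (binding).
The binding rows give the dual system: 2·y_stone + 2·y_mulch = 30 and 5·y_stone + 3·y_mulch = 56.
Solving: y_stone = 5.5, y_mulch = 9.5.
Reduced cost of walkways: c₃ − yᵀa₃ = 61.5 − (5.5·4 + 9.5·5) = 61.5 − 69.5 = -8.

-8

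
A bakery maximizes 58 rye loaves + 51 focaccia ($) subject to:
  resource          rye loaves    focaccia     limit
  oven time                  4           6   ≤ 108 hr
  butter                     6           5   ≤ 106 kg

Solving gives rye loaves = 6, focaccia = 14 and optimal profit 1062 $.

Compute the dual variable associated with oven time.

Check each constraint at x*: oven time 108/108 (tight); butter 106/106 (tight).
From A_Bᵀ y = c: 4·y_oven time + 6·y_butter = 58; 6·y_oven time + 5·y_butter = 51.
Solving: y_oven time = 1, y_butter = 9.
Shadow price of oven time = 1.

1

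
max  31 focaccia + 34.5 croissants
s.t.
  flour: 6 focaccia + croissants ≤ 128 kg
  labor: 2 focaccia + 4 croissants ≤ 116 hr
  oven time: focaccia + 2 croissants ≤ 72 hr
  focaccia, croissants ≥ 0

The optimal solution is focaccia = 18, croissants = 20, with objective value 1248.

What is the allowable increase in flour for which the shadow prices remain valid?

220

Binding constraints: flour, labor. The basis is B = [[6,1],[2,4]] with det 22.
Per unit increase in flour, x* moves by d = (0.1818, -0.0909).
The basis stays optimal until croissants reaches 0; allowable increase = 220 kg.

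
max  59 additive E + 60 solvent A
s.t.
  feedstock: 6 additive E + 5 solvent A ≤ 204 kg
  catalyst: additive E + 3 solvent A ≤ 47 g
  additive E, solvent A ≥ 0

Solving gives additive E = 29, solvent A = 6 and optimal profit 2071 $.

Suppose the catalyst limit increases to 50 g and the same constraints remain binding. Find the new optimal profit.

2086

Check each constraint at x*: feedstock 204/204 (tight); catalyst 47/47 (tight).
Dual feasibility on the basic columns requires 6·y_feedstock + 1·y_catalyst = 59, 5·y_feedstock + 3·y_catalyst = 60.
This yields shadow prices y_feedstock = 9, y_catalyst = 5.
Δz = y_catalyst·Δb = 5 × (3) = 15, so new z* = 2071 + 15 = 2086.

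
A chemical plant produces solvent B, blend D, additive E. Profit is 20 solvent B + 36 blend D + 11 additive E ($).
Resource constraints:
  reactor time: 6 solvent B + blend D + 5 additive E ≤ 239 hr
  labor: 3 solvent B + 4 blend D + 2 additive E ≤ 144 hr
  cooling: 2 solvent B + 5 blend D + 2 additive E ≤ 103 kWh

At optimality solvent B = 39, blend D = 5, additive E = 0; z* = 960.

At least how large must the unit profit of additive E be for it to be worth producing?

19

At the optimum: reactor time uses 239 of 239 (binding); labor uses 137 of 144 (slack = 7); cooling uses 103 of 103 (binding).
Since labor is not tight, its dual is 0.
The binding rows give the dual system: 6·y_reactor time + 2·y_cooling = 20 and 1·y_reactor time + 5·y_cooling = 36.
→ y_reactor time = 1 and y_cooling = 7.
additive E enters the basis when its profit ≥ yᵀa₃ = 1·5 + 7·2 = 19.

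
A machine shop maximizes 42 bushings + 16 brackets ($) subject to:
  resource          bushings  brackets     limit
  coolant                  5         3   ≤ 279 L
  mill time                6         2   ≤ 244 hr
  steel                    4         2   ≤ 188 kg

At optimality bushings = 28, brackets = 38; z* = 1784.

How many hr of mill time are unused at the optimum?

mill time used = 6·28 + 2·38 = 244; slack = 244 − 244 = 0.

0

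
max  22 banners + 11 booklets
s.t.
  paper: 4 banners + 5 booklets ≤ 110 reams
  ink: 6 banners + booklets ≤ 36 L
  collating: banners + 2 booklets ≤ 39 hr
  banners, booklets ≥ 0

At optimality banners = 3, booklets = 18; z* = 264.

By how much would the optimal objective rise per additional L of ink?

3

Binding: ink and collating. Non-binding: paper (8 unused).
Since paper is not tight, its dual is 0.
The binding rows give the dual system: 6·y_ink + 1·y_collating = 22 and 1·y_ink + 2·y_collating = 11.
Solving: y_ink = 3, y_collating = 4.
Shadow price of ink = 3.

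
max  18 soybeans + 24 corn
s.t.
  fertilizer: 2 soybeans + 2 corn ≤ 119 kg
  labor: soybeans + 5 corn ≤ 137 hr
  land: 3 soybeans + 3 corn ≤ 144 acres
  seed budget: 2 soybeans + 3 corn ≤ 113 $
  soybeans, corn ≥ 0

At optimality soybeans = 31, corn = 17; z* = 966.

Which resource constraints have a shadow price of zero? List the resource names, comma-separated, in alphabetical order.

fertilizer: 96/119 (slack 23)
labor: 116/137 (slack 21)
land: 144/144 (binding)
seed budget: 113/113 (binding)
By complementary slackness, a constraint with positive slack has shadow price 0 → fertilizer, labor.

fertilizer, labor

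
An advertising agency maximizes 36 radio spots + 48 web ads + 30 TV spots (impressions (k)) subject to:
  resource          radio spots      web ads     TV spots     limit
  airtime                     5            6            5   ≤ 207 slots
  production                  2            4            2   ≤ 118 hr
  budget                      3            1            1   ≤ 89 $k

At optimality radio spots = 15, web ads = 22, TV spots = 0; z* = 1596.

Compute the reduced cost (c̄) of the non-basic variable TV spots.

-6

Binding: airtime and production. Non-binding: budget (22 unused).
Slack constraints have shadow price 0 (complementary slackness).
The binding rows give the dual system: 5·y_airtime + 2·y_production = 36 and 6·y_airtime + 4·y_production = 48.
→ y_airtime = 6 and y_production = 3.
Reduced cost of TV spots: c₃ − yᵀa₃ = 30 − (6·5 + 3·2) = 30 − 36 = -6.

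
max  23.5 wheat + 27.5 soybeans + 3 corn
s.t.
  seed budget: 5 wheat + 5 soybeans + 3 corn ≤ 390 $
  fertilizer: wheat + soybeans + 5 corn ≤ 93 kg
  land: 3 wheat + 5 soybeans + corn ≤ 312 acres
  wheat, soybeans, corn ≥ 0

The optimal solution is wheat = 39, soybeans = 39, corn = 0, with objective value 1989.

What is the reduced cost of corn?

Check each constraint at x*: seed budget 390/390 (tight); fertilizer 78/93 (slack 15); land 312/312 (tight).
Slack constraints have shadow price 0 (complementary slackness).
From A_Bᵀ y = c: 5·y_seed budget + 3·y_land = 23.5; 5·y_seed budget + 5·y_land = 27.5.
→ y_seed budget = 3.5 and y_land = 2.
Reduced cost of corn: c₃ − yᵀa₃ = 3 − (3.5·3 + 2·1) = 3 − 12.5 = -9.5.

-9.5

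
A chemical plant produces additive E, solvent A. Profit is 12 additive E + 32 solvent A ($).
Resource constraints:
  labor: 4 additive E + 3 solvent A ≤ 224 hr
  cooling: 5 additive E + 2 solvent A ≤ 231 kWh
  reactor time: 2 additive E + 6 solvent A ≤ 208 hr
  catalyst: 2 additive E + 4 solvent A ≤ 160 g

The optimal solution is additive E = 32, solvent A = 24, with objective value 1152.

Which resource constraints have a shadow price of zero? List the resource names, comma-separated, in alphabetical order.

cooling, labor

labor: 200/224 (slack 24)
cooling: 208/231 (slack 23)
reactor time: 208/208 (binding)
catalyst: 160/160 (binding)
By complementary slackness, a constraint with positive slack has shadow price 0 → cooling, labor.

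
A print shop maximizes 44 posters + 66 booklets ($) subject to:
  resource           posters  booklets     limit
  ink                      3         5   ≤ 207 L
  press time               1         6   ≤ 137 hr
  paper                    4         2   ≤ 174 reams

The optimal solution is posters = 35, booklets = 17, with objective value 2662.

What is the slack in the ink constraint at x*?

ink used = 3·35 + 5·17 = 190; slack = 207 − 190 = 17.

17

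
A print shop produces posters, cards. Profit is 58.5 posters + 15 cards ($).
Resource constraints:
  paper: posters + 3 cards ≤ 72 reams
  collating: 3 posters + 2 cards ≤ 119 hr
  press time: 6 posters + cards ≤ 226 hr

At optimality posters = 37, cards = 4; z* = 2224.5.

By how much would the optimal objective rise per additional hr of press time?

At the optimum: paper uses 49 of 72 (slack = 23); collating uses 119 of 119 (binding); press time uses 226 of 226 (binding).
Since paper is not tight, its dual is 0.
From A_Bᵀ y = c: 3·y_collating + 6·y_press time = 58.5; 2·y_collating + 1·y_press time = 15.
Solving: y_collating = 3.5, y_press time = 8.
Shadow price of press time = 8.

8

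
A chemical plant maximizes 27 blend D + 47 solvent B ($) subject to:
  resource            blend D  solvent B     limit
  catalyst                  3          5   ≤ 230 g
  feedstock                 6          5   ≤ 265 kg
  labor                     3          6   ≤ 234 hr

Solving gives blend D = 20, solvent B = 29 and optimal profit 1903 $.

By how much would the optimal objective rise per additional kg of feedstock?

Binding: feedstock and labor. Non-binding: catalyst (25 unused).
Since catalyst is not tight, its dual is 0.
Dual feasibility on the basic columns requires 6·y_feedstock + 3·y_labor = 27, 5·y_feedstock + 6·y_labor = 47.
Solving: y_feedstock = 1, y_labor = 7.
Shadow price of feedstock = 1.

1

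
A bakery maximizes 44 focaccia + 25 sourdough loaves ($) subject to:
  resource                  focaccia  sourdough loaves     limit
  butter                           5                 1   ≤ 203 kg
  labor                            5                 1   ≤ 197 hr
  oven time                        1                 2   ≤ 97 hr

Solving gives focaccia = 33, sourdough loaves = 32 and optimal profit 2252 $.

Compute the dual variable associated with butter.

Binding: labor and oven time. Non-binding: butter (6 unused).
Slack constraints have shadow price 0 (complementary slackness).
Dual feasibility on the basic columns requires 5·y_labor + 1·y_oven time = 44, 1·y_labor + 2·y_oven time = 25.
→ y_labor = 7 and y_oven time = 9.
Shadow price of butter = 0.

0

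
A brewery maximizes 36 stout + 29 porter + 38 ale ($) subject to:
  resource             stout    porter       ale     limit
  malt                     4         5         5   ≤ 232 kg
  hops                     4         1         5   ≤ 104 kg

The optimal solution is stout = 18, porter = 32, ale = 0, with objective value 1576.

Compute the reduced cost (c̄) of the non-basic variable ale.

-7

Both malt and hops are binding at x*.
The binding rows give the dual system: 4·y_malt + 4·y_hops = 36 and 5·y_malt + 1·y_hops = 29.
→ y_malt = 5 and y_hops = 4.
Reduced cost of ale: c₃ − yᵀa₃ = 38 − (5·5 + 4·5) = 38 − 45 = -7.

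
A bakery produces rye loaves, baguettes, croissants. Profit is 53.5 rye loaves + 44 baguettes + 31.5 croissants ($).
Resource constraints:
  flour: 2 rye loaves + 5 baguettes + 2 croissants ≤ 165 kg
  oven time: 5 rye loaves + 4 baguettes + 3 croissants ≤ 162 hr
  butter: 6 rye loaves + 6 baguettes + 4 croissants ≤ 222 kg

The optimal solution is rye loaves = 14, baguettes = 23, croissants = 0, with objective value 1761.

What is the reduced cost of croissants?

At the optimum: flour uses 143 of 165 (slack = 22); oven time uses 162 of 162 (binding); butter uses 222 of 222 (binding).
Since flour is not tight, its dual is 0.
From A_Bᵀ y = c: 5·y_oven time + 6·y_butter = 53.5; 4·y_oven time + 6·y_butter = 44.
→ y_oven time = 9.5 and y_butter = 1.
Reduced cost of croissants: c₃ − yᵀa₃ = 31.5 − (9.5·3 + 1·4) = 31.5 − 32.5 = -1.

-1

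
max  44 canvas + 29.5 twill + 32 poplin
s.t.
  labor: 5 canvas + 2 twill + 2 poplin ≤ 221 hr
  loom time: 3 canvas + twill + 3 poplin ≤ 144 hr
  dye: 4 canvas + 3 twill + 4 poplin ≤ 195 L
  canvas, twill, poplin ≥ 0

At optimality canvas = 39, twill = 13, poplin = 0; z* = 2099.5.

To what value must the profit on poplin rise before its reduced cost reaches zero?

38

Check each constraint at x*: labor 221/221 (tight); loom time 130/144 (slack 14); dye 195/195 (tight).
Since loom time is not tight, its dual is 0.
Dual feasibility on the basic columns requires 5·y_labor + 4·y_dye = 44, 2·y_labor + 3·y_dye = 29.5.
This yields shadow prices y_labor = 2, y_dye = 8.5.
poplin enters the basis when its profit ≥ yᵀa₃ = 2·2 + 8.5·4 = 38.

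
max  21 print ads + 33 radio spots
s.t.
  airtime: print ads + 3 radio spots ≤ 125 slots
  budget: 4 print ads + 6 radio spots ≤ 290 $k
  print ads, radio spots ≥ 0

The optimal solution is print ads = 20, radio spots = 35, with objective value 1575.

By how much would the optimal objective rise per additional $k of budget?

5

At the optimum: airtime uses 125 of 125 (binding); budget uses 290 of 290 (binding).
Dual feasibility on the basic columns requires 1·y_airtime + 4·y_budget = 21, 3·y_airtime + 6·y_budget = 33.
This yields shadow prices y_airtime = 1, y_budget = 5.
Shadow price of budget = 5.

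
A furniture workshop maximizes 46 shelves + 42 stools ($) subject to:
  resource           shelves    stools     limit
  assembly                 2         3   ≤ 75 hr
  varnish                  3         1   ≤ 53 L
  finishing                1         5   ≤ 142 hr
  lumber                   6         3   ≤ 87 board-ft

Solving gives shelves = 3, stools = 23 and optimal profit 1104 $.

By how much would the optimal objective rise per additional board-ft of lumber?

At the optimum: assembly uses 75 of 75 (binding); varnish uses 32 of 53 (slack = 21); finishing uses 118 of 142 (slack = 24); lumber uses 87 of 87 (binding).
Slack constraints have shadow price 0 (complementary slackness).
The binding rows give the dual system: 2·y_assembly + 6·y_lumber = 46 and 3·y_assembly + 3·y_lumber = 42.
This yields shadow prices y_assembly = 9.5, y_lumber = 4.5.
Shadow price of lumber = 4.5.

4.5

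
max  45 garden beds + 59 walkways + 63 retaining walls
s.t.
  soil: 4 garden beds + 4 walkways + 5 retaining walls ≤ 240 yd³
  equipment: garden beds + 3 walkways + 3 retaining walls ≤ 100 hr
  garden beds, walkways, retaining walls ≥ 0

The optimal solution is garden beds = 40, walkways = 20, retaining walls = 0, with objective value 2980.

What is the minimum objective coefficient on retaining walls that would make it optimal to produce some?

Check each constraint at x*: soil 240/240 (tight); equipment 100/100 (tight).
The binding rows give the dual system: 4·y_soil + 1·y_equipment = 45 and 4·y_soil + 3·y_equipment = 59.
This yields shadow prices y_soil = 9.5, y_equipment = 7.
retaining walls enters the basis when its profit ≥ yᵀa₃ = 9.5·5 + 7·3 = 68.5.

68.5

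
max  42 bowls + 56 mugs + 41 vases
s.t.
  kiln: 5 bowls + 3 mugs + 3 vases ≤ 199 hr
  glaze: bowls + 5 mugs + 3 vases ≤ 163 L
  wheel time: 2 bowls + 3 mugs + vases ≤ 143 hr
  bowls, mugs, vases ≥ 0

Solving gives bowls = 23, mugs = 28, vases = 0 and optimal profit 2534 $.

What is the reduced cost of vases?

-1

At the optimum: kiln uses 199 of 199 (binding); glaze uses 163 of 163 (binding); wheel time uses 130 of 143 (slack = 13).
By complementary slackness, y = 0 for the non-binding constraint.
Dual feasibility on the basic columns requires 5·y_kiln + 1·y_glaze = 42, 3·y_kiln + 5·y_glaze = 56.
→ y_kiln = 7 and y_glaze = 7.
Reduced cost of vases: c₃ − yᵀa₃ = 41 − (7·3 + 7·3) = 41 − 42 = -1.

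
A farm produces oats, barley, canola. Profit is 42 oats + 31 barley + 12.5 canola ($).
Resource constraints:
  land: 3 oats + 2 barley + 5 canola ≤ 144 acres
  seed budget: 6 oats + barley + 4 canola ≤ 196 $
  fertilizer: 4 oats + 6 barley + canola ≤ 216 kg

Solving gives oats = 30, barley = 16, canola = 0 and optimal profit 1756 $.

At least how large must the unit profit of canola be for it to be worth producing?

20.5

Check each constraint at x*: land 122/144 (slack 22); seed budget 196/196 (tight); fertilizer 216/216 (tight).
By complementary slackness, y = 0 for the non-binding constraint.
Dual feasibility on the basic columns requires 6·y_seed budget + 4·y_fertilizer = 42, 1·y_seed budget + 6·y_fertilizer = 31.
→ y_seed budget = 4 and y_fertilizer = 4.5.
canola enters the basis when its profit ≥ yᵀa₃ = 4·4 + 4.5·1 = 20.5.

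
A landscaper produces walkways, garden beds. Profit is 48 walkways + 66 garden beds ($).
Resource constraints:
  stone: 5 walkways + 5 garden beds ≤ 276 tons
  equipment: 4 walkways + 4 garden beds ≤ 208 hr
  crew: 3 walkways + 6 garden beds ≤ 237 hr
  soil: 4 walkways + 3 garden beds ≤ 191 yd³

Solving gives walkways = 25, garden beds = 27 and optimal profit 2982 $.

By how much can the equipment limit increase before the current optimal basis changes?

Binding constraints: equipment, crew. The basis is B = [[4,4],[3,6]] with det 12.
Per unit increase in equipment, x* moves by d = (0.5, -0.25).
The basis stays optimal until soil becomes binding; allowable increase = 8 hr.

8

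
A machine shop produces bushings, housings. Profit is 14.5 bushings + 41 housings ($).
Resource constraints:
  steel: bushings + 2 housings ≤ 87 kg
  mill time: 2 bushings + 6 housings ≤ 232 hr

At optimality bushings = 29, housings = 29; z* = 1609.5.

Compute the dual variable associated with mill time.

6

Check each constraint at x*: steel 87/87 (tight); mill time 232/232 (tight).
The binding rows give the dual system: 1·y_steel + 2·y_mill time = 14.5 and 2·y_steel + 6·y_mill time = 41.
This yields shadow prices y_steel = 2.5, y_mill time = 6.
Shadow price of mill time = 6.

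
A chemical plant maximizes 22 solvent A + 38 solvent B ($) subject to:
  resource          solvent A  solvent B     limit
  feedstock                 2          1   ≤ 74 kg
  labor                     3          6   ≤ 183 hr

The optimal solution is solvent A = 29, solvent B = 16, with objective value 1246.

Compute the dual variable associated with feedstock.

2

At the optimum: feedstock uses 74 of 74 (binding); labor uses 183 of 183 (binding).
From A_Bᵀ y = c: 2·y_feedstock + 3·y_labor = 22; 1·y_feedstock + 6·y_labor = 38.
Solving: y_feedstock = 2, y_labor = 6.
Shadow price of feedstock = 2.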